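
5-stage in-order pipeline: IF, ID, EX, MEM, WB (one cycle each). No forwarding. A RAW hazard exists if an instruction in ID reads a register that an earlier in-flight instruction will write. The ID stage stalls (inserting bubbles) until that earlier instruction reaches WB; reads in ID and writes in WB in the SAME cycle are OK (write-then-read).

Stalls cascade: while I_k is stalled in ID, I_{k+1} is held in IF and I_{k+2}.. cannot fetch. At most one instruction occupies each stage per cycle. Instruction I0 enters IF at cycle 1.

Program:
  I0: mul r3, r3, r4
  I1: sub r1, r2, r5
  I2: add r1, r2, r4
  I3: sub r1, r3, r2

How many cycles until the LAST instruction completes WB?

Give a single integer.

I0 mul r3 <- r3,r4: IF@1 ID@2 stall=0 (-) EX@3 MEM@4 WB@5
I1 sub r1 <- r2,r5: IF@2 ID@3 stall=0 (-) EX@4 MEM@5 WB@6
I2 add r1 <- r2,r4: IF@3 ID@4 stall=0 (-) EX@5 MEM@6 WB@7
I3 sub r1 <- r3,r2: IF@4 ID@5 stall=0 (-) EX@6 MEM@7 WB@8

Answer: 8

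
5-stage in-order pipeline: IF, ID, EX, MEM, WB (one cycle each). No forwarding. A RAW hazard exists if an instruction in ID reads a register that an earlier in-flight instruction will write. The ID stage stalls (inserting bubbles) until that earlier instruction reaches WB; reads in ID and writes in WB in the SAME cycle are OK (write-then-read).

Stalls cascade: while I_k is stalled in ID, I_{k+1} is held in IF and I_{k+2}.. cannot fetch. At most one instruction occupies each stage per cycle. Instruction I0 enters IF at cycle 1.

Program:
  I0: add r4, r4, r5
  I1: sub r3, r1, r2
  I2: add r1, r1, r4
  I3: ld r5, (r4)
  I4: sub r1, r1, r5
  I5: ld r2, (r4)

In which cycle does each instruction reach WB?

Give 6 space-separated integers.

Answer: 5 6 8 9 12 13

Derivation:
I0 add r4 <- r4,r5: IF@1 ID@2 stall=0 (-) EX@3 MEM@4 WB@5
I1 sub r3 <- r1,r2: IF@2 ID@3 stall=0 (-) EX@4 MEM@5 WB@6
I2 add r1 <- r1,r4: IF@3 ID@4 stall=1 (RAW on I0.r4 (WB@5)) EX@6 MEM@7 WB@8
I3 ld r5 <- r4: IF@4 ID@6 stall=0 (-) EX@7 MEM@8 WB@9
I4 sub r1 <- r1,r5: IF@6 ID@7 stall=2 (RAW on I3.r5 (WB@9)) EX@10 MEM@11 WB@12
I5 ld r2 <- r4: IF@7 ID@10 stall=0 (-) EX@11 MEM@12 WB@13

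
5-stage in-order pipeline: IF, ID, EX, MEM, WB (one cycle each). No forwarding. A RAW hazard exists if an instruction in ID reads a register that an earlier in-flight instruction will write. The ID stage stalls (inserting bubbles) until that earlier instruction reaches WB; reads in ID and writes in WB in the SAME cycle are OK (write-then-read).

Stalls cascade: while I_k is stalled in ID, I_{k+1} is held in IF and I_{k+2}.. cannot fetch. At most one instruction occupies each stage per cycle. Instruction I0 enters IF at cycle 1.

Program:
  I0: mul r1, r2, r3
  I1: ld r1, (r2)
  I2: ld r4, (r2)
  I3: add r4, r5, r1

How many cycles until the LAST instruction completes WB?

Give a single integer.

I0 mul r1 <- r2,r3: IF@1 ID@2 stall=0 (-) EX@3 MEM@4 WB@5
I1 ld r1 <- r2: IF@2 ID@3 stall=0 (-) EX@4 MEM@5 WB@6
I2 ld r4 <- r2: IF@3 ID@4 stall=0 (-) EX@5 MEM@6 WB@7
I3 add r4 <- r5,r1: IF@4 ID@5 stall=1 (RAW on I1.r1 (WB@6)) EX@7 MEM@8 WB@9

Answer: 9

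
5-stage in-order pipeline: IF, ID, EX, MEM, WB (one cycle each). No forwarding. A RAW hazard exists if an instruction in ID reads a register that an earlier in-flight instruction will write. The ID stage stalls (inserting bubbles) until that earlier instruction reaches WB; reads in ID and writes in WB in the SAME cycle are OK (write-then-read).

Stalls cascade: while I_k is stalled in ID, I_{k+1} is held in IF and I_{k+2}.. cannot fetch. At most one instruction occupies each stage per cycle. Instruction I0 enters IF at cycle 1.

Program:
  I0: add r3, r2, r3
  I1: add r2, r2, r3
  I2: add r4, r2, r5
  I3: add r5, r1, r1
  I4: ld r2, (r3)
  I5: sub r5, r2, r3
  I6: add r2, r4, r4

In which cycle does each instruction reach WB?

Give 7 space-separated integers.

Answer: 5 8 11 12 13 16 17

Derivation:
I0 add r3 <- r2,r3: IF@1 ID@2 stall=0 (-) EX@3 MEM@4 WB@5
I1 add r2 <- r2,r3: IF@2 ID@3 stall=2 (RAW on I0.r3 (WB@5)) EX@6 MEM@7 WB@8
I2 add r4 <- r2,r5: IF@3 ID@6 stall=2 (RAW on I1.r2 (WB@8)) EX@9 MEM@10 WB@11
I3 add r5 <- r1,r1: IF@6 ID@9 stall=0 (-) EX@10 MEM@11 WB@12
I4 ld r2 <- r3: IF@9 ID@10 stall=0 (-) EX@11 MEM@12 WB@13
I5 sub r5 <- r2,r3: IF@10 ID@11 stall=2 (RAW on I4.r2 (WB@13)) EX@14 MEM@15 WB@16
I6 add r2 <- r4,r4: IF@11 ID@14 stall=0 (-) EX@15 MEM@16 WB@17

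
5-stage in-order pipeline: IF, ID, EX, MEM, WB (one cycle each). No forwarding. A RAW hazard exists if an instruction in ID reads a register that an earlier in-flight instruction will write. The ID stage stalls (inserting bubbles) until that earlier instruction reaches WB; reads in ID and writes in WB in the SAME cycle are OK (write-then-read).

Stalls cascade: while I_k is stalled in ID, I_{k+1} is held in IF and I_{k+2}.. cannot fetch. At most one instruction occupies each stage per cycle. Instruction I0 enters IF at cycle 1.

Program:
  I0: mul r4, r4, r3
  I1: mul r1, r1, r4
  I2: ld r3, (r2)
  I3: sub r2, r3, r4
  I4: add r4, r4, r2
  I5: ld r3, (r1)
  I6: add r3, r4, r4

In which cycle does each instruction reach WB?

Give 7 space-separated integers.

Answer: 5 8 9 12 15 16 18

Derivation:
I0 mul r4 <- r4,r3: IF@1 ID@2 stall=0 (-) EX@3 MEM@4 WB@5
I1 mul r1 <- r1,r4: IF@2 ID@3 stall=2 (RAW on I0.r4 (WB@5)) EX@6 MEM@7 WB@8
I2 ld r3 <- r2: IF@3 ID@6 stall=0 (-) EX@7 MEM@8 WB@9
I3 sub r2 <- r3,r4: IF@6 ID@7 stall=2 (RAW on I2.r3 (WB@9)) EX@10 MEM@11 WB@12
I4 add r4 <- r4,r2: IF@7 ID@10 stall=2 (RAW on I3.r2 (WB@12)) EX@13 MEM@14 WB@15
I5 ld r3 <- r1: IF@10 ID@13 stall=0 (-) EX@14 MEM@15 WB@16
I6 add r3 <- r4,r4: IF@13 ID@14 stall=1 (RAW on I4.r4 (WB@15)) EX@16 MEM@17 WB@18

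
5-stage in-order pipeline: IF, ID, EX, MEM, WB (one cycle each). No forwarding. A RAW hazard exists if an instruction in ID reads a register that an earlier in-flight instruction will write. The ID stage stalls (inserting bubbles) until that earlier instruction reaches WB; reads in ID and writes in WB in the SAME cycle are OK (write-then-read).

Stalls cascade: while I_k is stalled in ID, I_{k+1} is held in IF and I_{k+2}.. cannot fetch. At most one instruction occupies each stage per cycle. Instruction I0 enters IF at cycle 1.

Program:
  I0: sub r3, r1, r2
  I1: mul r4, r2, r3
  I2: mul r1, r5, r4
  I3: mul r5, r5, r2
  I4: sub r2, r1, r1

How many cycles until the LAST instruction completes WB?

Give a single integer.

I0 sub r3 <- r1,r2: IF@1 ID@2 stall=0 (-) EX@3 MEM@4 WB@5
I1 mul r4 <- r2,r3: IF@2 ID@3 stall=2 (RAW on I0.r3 (WB@5)) EX@6 MEM@7 WB@8
I2 mul r1 <- r5,r4: IF@3 ID@6 stall=2 (RAW on I1.r4 (WB@8)) EX@9 MEM@10 WB@11
I3 mul r5 <- r5,r2: IF@6 ID@9 stall=0 (-) EX@10 MEM@11 WB@12
I4 sub r2 <- r1,r1: IF@9 ID@10 stall=1 (RAW on I2.r1 (WB@11)) EX@12 MEM@13 WB@14

Answer: 14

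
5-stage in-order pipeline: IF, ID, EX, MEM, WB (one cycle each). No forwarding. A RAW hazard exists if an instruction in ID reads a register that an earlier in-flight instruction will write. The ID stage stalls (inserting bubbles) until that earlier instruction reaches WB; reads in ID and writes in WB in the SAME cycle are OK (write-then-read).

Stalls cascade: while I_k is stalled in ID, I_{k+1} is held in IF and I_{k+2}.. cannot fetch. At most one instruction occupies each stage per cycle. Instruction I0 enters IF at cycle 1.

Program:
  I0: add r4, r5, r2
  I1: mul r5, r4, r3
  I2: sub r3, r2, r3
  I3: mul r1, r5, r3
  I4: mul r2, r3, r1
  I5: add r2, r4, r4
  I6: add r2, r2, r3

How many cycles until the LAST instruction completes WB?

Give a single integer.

I0 add r4 <- r5,r2: IF@1 ID@2 stall=0 (-) EX@3 MEM@4 WB@5
I1 mul r5 <- r4,r3: IF@2 ID@3 stall=2 (RAW on I0.r4 (WB@5)) EX@6 MEM@7 WB@8
I2 sub r3 <- r2,r3: IF@3 ID@6 stall=0 (-) EX@7 MEM@8 WB@9
I3 mul r1 <- r5,r3: IF@6 ID@7 stall=2 (RAW on I2.r3 (WB@9)) EX@10 MEM@11 WB@12
I4 mul r2 <- r3,r1: IF@7 ID@10 stall=2 (RAW on I3.r1 (WB@12)) EX@13 MEM@14 WB@15
I5 add r2 <- r4,r4: IF@10 ID@13 stall=0 (-) EX@14 MEM@15 WB@16
I6 add r2 <- r2,r3: IF@13 ID@14 stall=2 (RAW on I5.r2 (WB@16)) EX@17 MEM@18 WB@19

Answer: 19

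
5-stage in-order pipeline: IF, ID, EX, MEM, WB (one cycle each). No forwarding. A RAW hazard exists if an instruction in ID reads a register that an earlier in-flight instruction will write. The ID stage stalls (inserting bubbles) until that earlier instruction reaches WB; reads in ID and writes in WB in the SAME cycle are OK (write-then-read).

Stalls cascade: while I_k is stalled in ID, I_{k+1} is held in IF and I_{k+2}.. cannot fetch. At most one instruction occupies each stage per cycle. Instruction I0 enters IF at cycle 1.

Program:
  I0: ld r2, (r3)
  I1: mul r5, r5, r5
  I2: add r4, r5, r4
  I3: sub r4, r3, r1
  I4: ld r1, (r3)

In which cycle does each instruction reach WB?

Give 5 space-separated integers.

Answer: 5 6 9 10 11

Derivation:
I0 ld r2 <- r3: IF@1 ID@2 stall=0 (-) EX@3 MEM@4 WB@5
I1 mul r5 <- r5,r5: IF@2 ID@3 stall=0 (-) EX@4 MEM@5 WB@6
I2 add r4 <- r5,r4: IF@3 ID@4 stall=2 (RAW on I1.r5 (WB@6)) EX@7 MEM@8 WB@9
I3 sub r4 <- r3,r1: IF@4 ID@7 stall=0 (-) EX@8 MEM@9 WB@10
I4 ld r1 <- r3: IF@7 ID@8 stall=0 (-) EX@9 MEM@10 WB@11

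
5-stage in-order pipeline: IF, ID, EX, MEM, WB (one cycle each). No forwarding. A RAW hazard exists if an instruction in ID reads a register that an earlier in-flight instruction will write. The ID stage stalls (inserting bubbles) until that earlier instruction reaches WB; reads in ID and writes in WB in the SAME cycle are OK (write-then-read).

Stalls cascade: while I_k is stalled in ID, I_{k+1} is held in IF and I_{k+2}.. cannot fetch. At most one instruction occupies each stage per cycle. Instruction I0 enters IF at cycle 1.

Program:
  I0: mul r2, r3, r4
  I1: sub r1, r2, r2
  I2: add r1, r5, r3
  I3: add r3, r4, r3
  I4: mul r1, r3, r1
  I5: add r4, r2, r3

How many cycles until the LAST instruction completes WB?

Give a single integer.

Answer: 14

Derivation:
I0 mul r2 <- r3,r4: IF@1 ID@2 stall=0 (-) EX@3 MEM@4 WB@5
I1 sub r1 <- r2,r2: IF@2 ID@3 stall=2 (RAW on I0.r2 (WB@5)) EX@6 MEM@7 WB@8
I2 add r1 <- r5,r3: IF@3 ID@6 stall=0 (-) EX@7 MEM@8 WB@9
I3 add r3 <- r4,r3: IF@6 ID@7 stall=0 (-) EX@8 MEM@9 WB@10
I4 mul r1 <- r3,r1: IF@7 ID@8 stall=2 (RAW on I3.r3 (WB@10)) EX@11 MEM@12 WB@13
I5 add r4 <- r2,r3: IF@8 ID@11 stall=0 (-) EX@12 MEM@13 WB@14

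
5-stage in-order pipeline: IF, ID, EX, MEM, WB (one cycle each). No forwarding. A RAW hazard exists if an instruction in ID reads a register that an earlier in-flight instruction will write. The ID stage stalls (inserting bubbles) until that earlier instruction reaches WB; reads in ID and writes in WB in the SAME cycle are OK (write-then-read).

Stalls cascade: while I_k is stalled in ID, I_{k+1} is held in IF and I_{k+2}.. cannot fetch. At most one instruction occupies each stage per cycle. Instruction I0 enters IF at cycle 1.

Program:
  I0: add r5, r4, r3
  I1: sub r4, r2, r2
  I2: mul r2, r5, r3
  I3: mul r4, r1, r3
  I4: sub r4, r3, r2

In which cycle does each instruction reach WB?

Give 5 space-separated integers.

Answer: 5 6 8 9 11

Derivation:
I0 add r5 <- r4,r3: IF@1 ID@2 stall=0 (-) EX@3 MEM@4 WB@5
I1 sub r4 <- r2,r2: IF@2 ID@3 stall=0 (-) EX@4 MEM@5 WB@6
I2 mul r2 <- r5,r3: IF@3 ID@4 stall=1 (RAW on I0.r5 (WB@5)) EX@6 MEM@7 WB@8
I3 mul r4 <- r1,r3: IF@4 ID@6 stall=0 (-) EX@7 MEM@8 WB@9
I4 sub r4 <- r3,r2: IF@6 ID@7 stall=1 (RAW on I2.r2 (WB@8)) EX@9 MEM@10 WB@11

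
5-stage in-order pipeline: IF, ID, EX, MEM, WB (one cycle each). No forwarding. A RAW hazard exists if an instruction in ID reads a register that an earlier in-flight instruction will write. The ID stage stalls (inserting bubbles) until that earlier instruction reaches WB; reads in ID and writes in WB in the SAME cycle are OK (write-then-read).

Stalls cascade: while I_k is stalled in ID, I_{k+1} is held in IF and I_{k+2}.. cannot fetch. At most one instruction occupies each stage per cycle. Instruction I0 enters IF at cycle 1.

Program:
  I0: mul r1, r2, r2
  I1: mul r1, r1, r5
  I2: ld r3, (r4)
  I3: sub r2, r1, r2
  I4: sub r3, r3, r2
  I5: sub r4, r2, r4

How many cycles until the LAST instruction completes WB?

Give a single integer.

Answer: 15

Derivation:
I0 mul r1 <- r2,r2: IF@1 ID@2 stall=0 (-) EX@3 MEM@4 WB@5
I1 mul r1 <- r1,r5: IF@2 ID@3 stall=2 (RAW on I0.r1 (WB@5)) EX@6 MEM@7 WB@8
I2 ld r3 <- r4: IF@3 ID@6 stall=0 (-) EX@7 MEM@8 WB@9
I3 sub r2 <- r1,r2: IF@6 ID@7 stall=1 (RAW on I1.r1 (WB@8)) EX@9 MEM@10 WB@11
I4 sub r3 <- r3,r2: IF@7 ID@9 stall=2 (RAW on I3.r2 (WB@11)) EX@12 MEM@13 WB@14
I5 sub r4 <- r2,r4: IF@9 ID@12 stall=0 (-) EX@13 MEM@14 WB@15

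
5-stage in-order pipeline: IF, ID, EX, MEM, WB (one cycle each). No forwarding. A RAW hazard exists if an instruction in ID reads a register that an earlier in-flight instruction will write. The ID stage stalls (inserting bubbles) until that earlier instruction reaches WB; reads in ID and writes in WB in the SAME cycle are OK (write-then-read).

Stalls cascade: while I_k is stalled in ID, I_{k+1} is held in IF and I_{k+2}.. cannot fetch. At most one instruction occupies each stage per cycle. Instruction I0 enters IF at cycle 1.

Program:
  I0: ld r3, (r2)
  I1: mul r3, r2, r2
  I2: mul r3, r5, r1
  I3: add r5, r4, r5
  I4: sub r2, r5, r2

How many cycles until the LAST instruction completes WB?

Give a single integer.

I0 ld r3 <- r2: IF@1 ID@2 stall=0 (-) EX@3 MEM@4 WB@5
I1 mul r3 <- r2,r2: IF@2 ID@3 stall=0 (-) EX@4 MEM@5 WB@6
I2 mul r3 <- r5,r1: IF@3 ID@4 stall=0 (-) EX@5 MEM@6 WB@7
I3 add r5 <- r4,r5: IF@4 ID@5 stall=0 (-) EX@6 MEM@7 WB@8
I4 sub r2 <- r5,r2: IF@5 ID@6 stall=2 (RAW on I3.r5 (WB@8)) EX@9 MEM@10 WB@11

Answer: 11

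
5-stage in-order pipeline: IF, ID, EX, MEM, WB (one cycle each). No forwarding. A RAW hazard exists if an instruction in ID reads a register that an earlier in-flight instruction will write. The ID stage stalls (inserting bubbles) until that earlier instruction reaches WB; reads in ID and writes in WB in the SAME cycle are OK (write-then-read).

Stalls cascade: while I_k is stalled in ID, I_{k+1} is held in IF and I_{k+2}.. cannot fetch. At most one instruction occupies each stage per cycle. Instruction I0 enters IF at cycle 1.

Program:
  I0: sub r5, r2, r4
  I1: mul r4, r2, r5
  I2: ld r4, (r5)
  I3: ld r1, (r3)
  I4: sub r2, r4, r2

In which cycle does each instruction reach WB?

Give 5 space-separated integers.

I0 sub r5 <- r2,r4: IF@1 ID@2 stall=0 (-) EX@3 MEM@4 WB@5
I1 mul r4 <- r2,r5: IF@2 ID@3 stall=2 (RAW on I0.r5 (WB@5)) EX@6 MEM@7 WB@8
I2 ld r4 <- r5: IF@3 ID@6 stall=0 (-) EX@7 MEM@8 WB@9
I3 ld r1 <- r3: IF@6 ID@7 stall=0 (-) EX@8 MEM@9 WB@10
I4 sub r2 <- r4,r2: IF@7 ID@8 stall=1 (RAW on I2.r4 (WB@9)) EX@10 MEM@11 WB@12

Answer: 5 8 9 10 12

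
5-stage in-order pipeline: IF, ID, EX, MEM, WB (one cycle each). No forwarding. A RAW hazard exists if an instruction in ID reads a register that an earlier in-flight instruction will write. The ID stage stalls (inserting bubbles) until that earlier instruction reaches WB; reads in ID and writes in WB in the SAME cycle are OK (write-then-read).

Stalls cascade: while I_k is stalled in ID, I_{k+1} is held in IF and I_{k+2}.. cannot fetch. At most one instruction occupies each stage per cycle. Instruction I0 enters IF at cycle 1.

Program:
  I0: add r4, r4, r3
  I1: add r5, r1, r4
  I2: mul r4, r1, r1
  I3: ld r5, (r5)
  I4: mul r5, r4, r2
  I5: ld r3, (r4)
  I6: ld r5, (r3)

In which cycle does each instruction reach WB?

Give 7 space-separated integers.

Answer: 5 8 9 11 12 13 16

Derivation:
I0 add r4 <- r4,r3: IF@1 ID@2 stall=0 (-) EX@3 MEM@4 WB@5
I1 add r5 <- r1,r4: IF@2 ID@3 stall=2 (RAW on I0.r4 (WB@5)) EX@6 MEM@7 WB@8
I2 mul r4 <- r1,r1: IF@3 ID@6 stall=0 (-) EX@7 MEM@8 WB@9
I3 ld r5 <- r5: IF@6 ID@7 stall=1 (RAW on I1.r5 (WB@8)) EX@9 MEM@10 WB@11
I4 mul r5 <- r4,r2: IF@7 ID@9 stall=0 (-) EX@10 MEM@11 WB@12
I5 ld r3 <- r4: IF@9 ID@10 stall=0 (-) EX@11 MEM@12 WB@13
I6 ld r5 <- r3: IF@10 ID@11 stall=2 (RAW on I5.r3 (WB@13)) EX@14 MEM@15 WB@16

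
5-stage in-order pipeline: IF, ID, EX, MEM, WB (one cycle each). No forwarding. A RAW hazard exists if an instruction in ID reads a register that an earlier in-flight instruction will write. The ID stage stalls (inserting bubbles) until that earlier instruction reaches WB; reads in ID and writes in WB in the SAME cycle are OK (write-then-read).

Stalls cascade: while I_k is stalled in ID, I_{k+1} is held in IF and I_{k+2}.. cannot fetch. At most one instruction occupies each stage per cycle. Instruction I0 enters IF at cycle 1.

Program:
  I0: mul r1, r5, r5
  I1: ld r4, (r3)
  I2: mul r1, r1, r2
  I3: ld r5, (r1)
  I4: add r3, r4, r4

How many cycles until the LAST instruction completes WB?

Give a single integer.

Answer: 12

Derivation:
I0 mul r1 <- r5,r5: IF@1 ID@2 stall=0 (-) EX@3 MEM@4 WB@5
I1 ld r4 <- r3: IF@2 ID@3 stall=0 (-) EX@4 MEM@5 WB@6
I2 mul r1 <- r1,r2: IF@3 ID@4 stall=1 (RAW on I0.r1 (WB@5)) EX@6 MEM@7 WB@8
I3 ld r5 <- r1: IF@4 ID@6 stall=2 (RAW on I2.r1 (WB@8)) EX@9 MEM@10 WB@11
I4 add r3 <- r4,r4: IF@6 ID@9 stall=0 (-) EX@10 MEM@11 WB@12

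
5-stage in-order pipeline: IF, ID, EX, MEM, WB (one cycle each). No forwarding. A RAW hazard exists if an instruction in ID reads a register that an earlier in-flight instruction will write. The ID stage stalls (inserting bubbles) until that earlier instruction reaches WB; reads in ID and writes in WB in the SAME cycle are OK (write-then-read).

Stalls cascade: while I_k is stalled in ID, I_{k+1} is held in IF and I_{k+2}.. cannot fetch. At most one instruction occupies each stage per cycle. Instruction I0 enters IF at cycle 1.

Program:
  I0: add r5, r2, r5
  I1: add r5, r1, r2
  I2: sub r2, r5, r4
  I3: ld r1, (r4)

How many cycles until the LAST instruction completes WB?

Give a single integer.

I0 add r5 <- r2,r5: IF@1 ID@2 stall=0 (-) EX@3 MEM@4 WB@5
I1 add r5 <- r1,r2: IF@2 ID@3 stall=0 (-) EX@4 MEM@5 WB@6
I2 sub r2 <- r5,r4: IF@3 ID@4 stall=2 (RAW on I1.r5 (WB@6)) EX@7 MEM@8 WB@9
I3 ld r1 <- r4: IF@4 ID@7 stall=0 (-) EX@8 MEM@9 WB@10

Answer: 10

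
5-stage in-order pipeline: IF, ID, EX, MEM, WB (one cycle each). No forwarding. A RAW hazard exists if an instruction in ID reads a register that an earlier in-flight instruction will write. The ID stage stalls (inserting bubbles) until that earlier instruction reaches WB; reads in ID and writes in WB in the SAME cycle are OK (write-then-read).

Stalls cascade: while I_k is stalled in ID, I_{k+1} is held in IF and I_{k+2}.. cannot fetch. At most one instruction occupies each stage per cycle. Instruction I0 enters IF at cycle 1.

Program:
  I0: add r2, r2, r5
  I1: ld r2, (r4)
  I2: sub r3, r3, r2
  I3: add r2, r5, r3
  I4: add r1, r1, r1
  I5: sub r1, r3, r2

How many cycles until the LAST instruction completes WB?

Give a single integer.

Answer: 15

Derivation:
I0 add r2 <- r2,r5: IF@1 ID@2 stall=0 (-) EX@3 MEM@4 WB@5
I1 ld r2 <- r4: IF@2 ID@3 stall=0 (-) EX@4 MEM@5 WB@6
I2 sub r3 <- r3,r2: IF@3 ID@4 stall=2 (RAW on I1.r2 (WB@6)) EX@7 MEM@8 WB@9
I3 add r2 <- r5,r3: IF@4 ID@7 stall=2 (RAW on I2.r3 (WB@9)) EX@10 MEM@11 WB@12
I4 add r1 <- r1,r1: IF@7 ID@10 stall=0 (-) EX@11 MEM@12 WB@13
I5 sub r1 <- r3,r2: IF@10 ID@11 stall=1 (RAW on I3.r2 (WB@12)) EX@13 MEM@14 WB@15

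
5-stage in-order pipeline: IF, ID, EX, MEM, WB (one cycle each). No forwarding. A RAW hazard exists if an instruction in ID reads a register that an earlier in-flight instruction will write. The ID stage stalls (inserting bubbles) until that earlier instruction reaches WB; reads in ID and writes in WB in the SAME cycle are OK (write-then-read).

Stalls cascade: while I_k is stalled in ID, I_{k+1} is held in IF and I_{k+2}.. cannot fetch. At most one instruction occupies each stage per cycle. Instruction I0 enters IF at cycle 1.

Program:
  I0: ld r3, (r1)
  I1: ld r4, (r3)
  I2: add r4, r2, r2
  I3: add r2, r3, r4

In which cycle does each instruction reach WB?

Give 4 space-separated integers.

I0 ld r3 <- r1: IF@1 ID@2 stall=0 (-) EX@3 MEM@4 WB@5
I1 ld r4 <- r3: IF@2 ID@3 stall=2 (RAW on I0.r3 (WB@5)) EX@6 MEM@7 WB@8
I2 add r4 <- r2,r2: IF@3 ID@6 stall=0 (-) EX@7 MEM@8 WB@9
I3 add r2 <- r3,r4: IF@6 ID@7 stall=2 (RAW on I2.r4 (WB@9)) EX@10 MEM@11 WB@12

Answer: 5 8 9 12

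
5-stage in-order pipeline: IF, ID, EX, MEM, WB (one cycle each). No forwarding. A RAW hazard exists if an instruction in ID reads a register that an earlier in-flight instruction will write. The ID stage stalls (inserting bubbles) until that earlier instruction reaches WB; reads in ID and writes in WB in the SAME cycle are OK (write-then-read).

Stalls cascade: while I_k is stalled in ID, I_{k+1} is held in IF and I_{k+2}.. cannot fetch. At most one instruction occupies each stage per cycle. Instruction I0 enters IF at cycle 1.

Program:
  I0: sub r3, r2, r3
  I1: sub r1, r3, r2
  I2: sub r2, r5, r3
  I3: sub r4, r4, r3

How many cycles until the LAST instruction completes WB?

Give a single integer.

Answer: 10

Derivation:
I0 sub r3 <- r2,r3: IF@1 ID@2 stall=0 (-) EX@3 MEM@4 WB@5
I1 sub r1 <- r3,r2: IF@2 ID@3 stall=2 (RAW on I0.r3 (WB@5)) EX@6 MEM@7 WB@8
I2 sub r2 <- r5,r3: IF@3 ID@6 stall=0 (-) EX@7 MEM@8 WB@9
I3 sub r4 <- r4,r3: IF@6 ID@7 stall=0 (-) EX@8 MEM@9 WB@10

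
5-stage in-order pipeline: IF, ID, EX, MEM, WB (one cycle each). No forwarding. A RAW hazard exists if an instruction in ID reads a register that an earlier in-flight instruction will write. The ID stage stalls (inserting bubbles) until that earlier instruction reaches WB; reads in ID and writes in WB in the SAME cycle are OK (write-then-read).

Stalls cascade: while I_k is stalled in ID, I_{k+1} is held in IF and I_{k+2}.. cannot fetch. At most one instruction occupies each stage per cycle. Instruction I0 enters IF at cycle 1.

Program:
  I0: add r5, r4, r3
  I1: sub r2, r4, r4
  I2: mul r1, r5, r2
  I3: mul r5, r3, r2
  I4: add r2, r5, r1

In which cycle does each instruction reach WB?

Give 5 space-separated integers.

Answer: 5 6 9 10 13

Derivation:
I0 add r5 <- r4,r3: IF@1 ID@2 stall=0 (-) EX@3 MEM@4 WB@5
I1 sub r2 <- r4,r4: IF@2 ID@3 stall=0 (-) EX@4 MEM@5 WB@6
I2 mul r1 <- r5,r2: IF@3 ID@4 stall=2 (RAW on I1.r2 (WB@6)) EX@7 MEM@8 WB@9
I3 mul r5 <- r3,r2: IF@4 ID@7 stall=0 (-) EX@8 MEM@9 WB@10
I4 add r2 <- r5,r1: IF@7 ID@8 stall=2 (RAW on I3.r5 (WB@10)) EX@11 MEM@12 WB@13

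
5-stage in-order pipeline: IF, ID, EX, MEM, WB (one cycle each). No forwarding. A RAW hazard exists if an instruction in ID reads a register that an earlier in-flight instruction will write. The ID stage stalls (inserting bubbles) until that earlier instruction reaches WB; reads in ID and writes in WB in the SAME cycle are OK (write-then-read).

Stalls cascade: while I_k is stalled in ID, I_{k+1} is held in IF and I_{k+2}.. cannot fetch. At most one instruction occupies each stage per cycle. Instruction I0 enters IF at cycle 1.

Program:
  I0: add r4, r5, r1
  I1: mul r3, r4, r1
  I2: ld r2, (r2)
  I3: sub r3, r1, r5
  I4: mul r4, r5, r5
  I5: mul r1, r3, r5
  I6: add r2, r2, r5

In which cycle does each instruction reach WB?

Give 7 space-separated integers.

Answer: 5 8 9 10 11 13 14

Derivation:
I0 add r4 <- r5,r1: IF@1 ID@2 stall=0 (-) EX@3 MEM@4 WB@5
I1 mul r3 <- r4,r1: IF@2 ID@3 stall=2 (RAW on I0.r4 (WB@5)) EX@6 MEM@7 WB@8
I2 ld r2 <- r2: IF@3 ID@6 stall=0 (-) EX@7 MEM@8 WB@9
I3 sub r3 <- r1,r5: IF@6 ID@7 stall=0 (-) EX@8 MEM@9 WB@10
I4 mul r4 <- r5,r5: IF@7 ID@8 stall=0 (-) EX@9 MEM@10 WB@11
I5 mul r1 <- r3,r5: IF@8 ID@9 stall=1 (RAW on I3.r3 (WB@10)) EX@11 MEM@12 WB@13
I6 add r2 <- r2,r5: IF@9 ID@11 stall=0 (-) EX@12 MEM@13 WB@14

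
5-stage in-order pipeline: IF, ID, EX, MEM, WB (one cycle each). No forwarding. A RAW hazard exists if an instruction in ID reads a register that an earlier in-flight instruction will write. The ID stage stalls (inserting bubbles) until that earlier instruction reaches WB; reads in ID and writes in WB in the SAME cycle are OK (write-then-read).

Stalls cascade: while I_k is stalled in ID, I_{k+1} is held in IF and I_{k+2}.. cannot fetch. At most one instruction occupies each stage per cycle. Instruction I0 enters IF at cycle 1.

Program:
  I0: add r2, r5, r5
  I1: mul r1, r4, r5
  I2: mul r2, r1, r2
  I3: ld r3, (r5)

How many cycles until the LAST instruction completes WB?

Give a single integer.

Answer: 10

Derivation:
I0 add r2 <- r5,r5: IF@1 ID@2 stall=0 (-) EX@3 MEM@4 WB@5
I1 mul r1 <- r4,r5: IF@2 ID@3 stall=0 (-) EX@4 MEM@5 WB@6
I2 mul r2 <- r1,r2: IF@3 ID@4 stall=2 (RAW on I1.r1 (WB@6)) EX@7 MEM@8 WB@9
I3 ld r3 <- r5: IF@4 ID@7 stall=0 (-) EX@8 MEM@9 WB@10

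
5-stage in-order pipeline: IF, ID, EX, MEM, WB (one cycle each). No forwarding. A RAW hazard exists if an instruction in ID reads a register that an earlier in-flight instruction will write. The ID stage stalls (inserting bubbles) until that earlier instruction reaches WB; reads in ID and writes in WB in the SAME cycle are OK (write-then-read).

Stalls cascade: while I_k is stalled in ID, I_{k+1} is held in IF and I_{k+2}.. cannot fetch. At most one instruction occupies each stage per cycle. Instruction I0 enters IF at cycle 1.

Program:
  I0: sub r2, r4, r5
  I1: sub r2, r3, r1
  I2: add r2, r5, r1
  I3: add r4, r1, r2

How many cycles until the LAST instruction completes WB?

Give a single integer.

Answer: 10

Derivation:
I0 sub r2 <- r4,r5: IF@1 ID@2 stall=0 (-) EX@3 MEM@4 WB@5
I1 sub r2 <- r3,r1: IF@2 ID@3 stall=0 (-) EX@4 MEM@5 WB@6
I2 add r2 <- r5,r1: IF@3 ID@4 stall=0 (-) EX@5 MEM@6 WB@7
I3 add r4 <- r1,r2: IF@4 ID@5 stall=2 (RAW on I2.r2 (WB@7)) EX@8 MEM@9 WB@10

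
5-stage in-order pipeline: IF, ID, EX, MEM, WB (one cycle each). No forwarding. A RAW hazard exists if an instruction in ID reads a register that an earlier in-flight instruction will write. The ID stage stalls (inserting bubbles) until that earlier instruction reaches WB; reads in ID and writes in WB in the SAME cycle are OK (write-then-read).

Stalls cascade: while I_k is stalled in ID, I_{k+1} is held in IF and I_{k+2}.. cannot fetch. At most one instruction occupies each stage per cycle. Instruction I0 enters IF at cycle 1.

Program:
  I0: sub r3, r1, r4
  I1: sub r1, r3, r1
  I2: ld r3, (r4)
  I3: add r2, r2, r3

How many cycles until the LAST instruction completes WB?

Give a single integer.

Answer: 12

Derivation:
I0 sub r3 <- r1,r4: IF@1 ID@2 stall=0 (-) EX@3 MEM@4 WB@5
I1 sub r1 <- r3,r1: IF@2 ID@3 stall=2 (RAW on I0.r3 (WB@5)) EX@6 MEM@7 WB@8
I2 ld r3 <- r4: IF@3 ID@6 stall=0 (-) EX@7 MEM@8 WB@9
I3 add r2 <- r2,r3: IF@6 ID@7 stall=2 (RAW on I2.r3 (WB@9)) EX@10 MEM@11 WB@12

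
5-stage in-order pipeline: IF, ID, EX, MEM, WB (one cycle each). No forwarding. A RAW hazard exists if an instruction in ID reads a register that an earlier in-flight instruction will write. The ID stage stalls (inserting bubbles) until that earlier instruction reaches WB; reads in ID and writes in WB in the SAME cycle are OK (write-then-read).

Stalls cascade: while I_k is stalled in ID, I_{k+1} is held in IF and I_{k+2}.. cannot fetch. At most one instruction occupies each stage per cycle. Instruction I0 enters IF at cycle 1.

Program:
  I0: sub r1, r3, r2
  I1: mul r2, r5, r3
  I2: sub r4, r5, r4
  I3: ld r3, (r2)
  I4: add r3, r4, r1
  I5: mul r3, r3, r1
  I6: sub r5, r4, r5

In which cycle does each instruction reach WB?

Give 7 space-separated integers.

Answer: 5 6 7 9 10 13 14

Derivation:
I0 sub r1 <- r3,r2: IF@1 ID@2 stall=0 (-) EX@3 MEM@4 WB@5
I1 mul r2 <- r5,r3: IF@2 ID@3 stall=0 (-) EX@4 MEM@5 WB@6
I2 sub r4 <- r5,r4: IF@3 ID@4 stall=0 (-) EX@5 MEM@6 WB@7
I3 ld r3 <- r2: IF@4 ID@5 stall=1 (RAW on I1.r2 (WB@6)) EX@7 MEM@8 WB@9
I4 add r3 <- r4,r1: IF@5 ID@7 stall=0 (-) EX@8 MEM@9 WB@10
I5 mul r3 <- r3,r1: IF@7 ID@8 stall=2 (RAW on I4.r3 (WB@10)) EX@11 MEM@12 WB@13
I6 sub r5 <- r4,r5: IF@8 ID@11 stall=0 (-) EX@12 MEM@13 WB@14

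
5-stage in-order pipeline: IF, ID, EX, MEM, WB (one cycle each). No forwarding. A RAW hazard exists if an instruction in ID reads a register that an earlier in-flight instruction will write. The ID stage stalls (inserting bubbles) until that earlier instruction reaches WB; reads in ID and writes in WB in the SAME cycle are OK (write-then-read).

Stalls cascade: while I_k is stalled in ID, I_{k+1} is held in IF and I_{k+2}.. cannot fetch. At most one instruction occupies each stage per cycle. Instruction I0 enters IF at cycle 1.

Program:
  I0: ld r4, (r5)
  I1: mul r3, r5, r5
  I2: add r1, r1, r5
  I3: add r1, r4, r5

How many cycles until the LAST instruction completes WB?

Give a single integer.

Answer: 8

Derivation:
I0 ld r4 <- r5: IF@1 ID@2 stall=0 (-) EX@3 MEM@4 WB@5
I1 mul r3 <- r5,r5: IF@2 ID@3 stall=0 (-) EX@4 MEM@5 WB@6
I2 add r1 <- r1,r5: IF@3 ID@4 stall=0 (-) EX@5 MEM@6 WB@7
I3 add r1 <- r4,r5: IF@4 ID@5 stall=0 (-) EX@6 MEM@7 WB@8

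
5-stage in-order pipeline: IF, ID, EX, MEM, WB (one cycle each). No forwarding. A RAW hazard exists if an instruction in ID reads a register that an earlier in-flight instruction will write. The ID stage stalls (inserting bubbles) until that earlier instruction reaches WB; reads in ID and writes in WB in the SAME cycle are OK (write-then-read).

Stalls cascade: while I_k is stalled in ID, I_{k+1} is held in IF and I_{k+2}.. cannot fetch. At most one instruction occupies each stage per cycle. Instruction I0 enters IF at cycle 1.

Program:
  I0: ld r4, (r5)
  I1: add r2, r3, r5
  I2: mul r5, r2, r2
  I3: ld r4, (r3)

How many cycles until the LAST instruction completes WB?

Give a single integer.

I0 ld r4 <- r5: IF@1 ID@2 stall=0 (-) EX@3 MEM@4 WB@5
I1 add r2 <- r3,r5: IF@2 ID@3 stall=0 (-) EX@4 MEM@5 WB@6
I2 mul r5 <- r2,r2: IF@3 ID@4 stall=2 (RAW on I1.r2 (WB@6)) EX@7 MEM@8 WB@9
I3 ld r4 <- r3: IF@4 ID@7 stall=0 (-) EX@8 MEM@9 WB@10

Answer: 10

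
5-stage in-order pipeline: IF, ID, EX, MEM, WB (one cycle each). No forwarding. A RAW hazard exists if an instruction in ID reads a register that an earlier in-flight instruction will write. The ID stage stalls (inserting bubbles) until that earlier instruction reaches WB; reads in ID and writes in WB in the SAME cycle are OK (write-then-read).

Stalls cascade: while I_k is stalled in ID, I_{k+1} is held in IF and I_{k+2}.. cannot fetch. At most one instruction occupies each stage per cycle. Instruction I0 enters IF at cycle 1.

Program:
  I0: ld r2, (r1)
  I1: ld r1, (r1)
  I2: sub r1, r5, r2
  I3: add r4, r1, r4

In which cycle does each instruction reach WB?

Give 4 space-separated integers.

I0 ld r2 <- r1: IF@1 ID@2 stall=0 (-) EX@3 MEM@4 WB@5
I1 ld r1 <- r1: IF@2 ID@3 stall=0 (-) EX@4 MEM@5 WB@6
I2 sub r1 <- r5,r2: IF@3 ID@4 stall=1 (RAW on I0.r2 (WB@5)) EX@6 MEM@7 WB@8
I3 add r4 <- r1,r4: IF@4 ID@6 stall=2 (RAW on I2.r1 (WB@8)) EX@9 MEM@10 WB@11

Answer: 5 6 8 11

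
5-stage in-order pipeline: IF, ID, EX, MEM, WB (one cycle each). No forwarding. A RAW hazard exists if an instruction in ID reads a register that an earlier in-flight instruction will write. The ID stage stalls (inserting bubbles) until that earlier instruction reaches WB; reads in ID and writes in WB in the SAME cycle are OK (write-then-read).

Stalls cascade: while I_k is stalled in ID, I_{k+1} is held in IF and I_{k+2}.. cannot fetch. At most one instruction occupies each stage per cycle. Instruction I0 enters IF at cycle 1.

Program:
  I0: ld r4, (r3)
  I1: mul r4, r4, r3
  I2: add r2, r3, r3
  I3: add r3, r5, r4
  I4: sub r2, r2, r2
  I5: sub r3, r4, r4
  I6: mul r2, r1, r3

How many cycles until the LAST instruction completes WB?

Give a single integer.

Answer: 16

Derivation:
I0 ld r4 <- r3: IF@1 ID@2 stall=0 (-) EX@3 MEM@4 WB@5
I1 mul r4 <- r4,r3: IF@2 ID@3 stall=2 (RAW on I0.r4 (WB@5)) EX@6 MEM@7 WB@8
I2 add r2 <- r3,r3: IF@3 ID@6 stall=0 (-) EX@7 MEM@8 WB@9
I3 add r3 <- r5,r4: IF@6 ID@7 stall=1 (RAW on I1.r4 (WB@8)) EX@9 MEM@10 WB@11
I4 sub r2 <- r2,r2: IF@7 ID@9 stall=0 (-) EX@10 MEM@11 WB@12
I5 sub r3 <- r4,r4: IF@9 ID@10 stall=0 (-) EX@11 MEM@12 WB@13
I6 mul r2 <- r1,r3: IF@10 ID@11 stall=2 (RAW on I5.r3 (WB@13)) EX@14 MEM@15 WB@16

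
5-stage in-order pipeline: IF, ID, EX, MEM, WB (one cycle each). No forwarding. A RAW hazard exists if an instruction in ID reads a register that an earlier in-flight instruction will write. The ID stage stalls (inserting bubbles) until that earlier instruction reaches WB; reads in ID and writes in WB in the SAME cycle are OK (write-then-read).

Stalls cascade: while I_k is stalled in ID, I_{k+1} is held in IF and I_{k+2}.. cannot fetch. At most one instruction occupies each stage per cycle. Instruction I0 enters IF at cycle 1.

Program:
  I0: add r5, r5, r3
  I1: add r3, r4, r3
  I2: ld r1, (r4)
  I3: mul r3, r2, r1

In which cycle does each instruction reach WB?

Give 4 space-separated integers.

I0 add r5 <- r5,r3: IF@1 ID@2 stall=0 (-) EX@3 MEM@4 WB@5
I1 add r3 <- r4,r3: IF@2 ID@3 stall=0 (-) EX@4 MEM@5 WB@6
I2 ld r1 <- r4: IF@3 ID@4 stall=0 (-) EX@5 MEM@6 WB@7
I3 mul r3 <- r2,r1: IF@4 ID@5 stall=2 (RAW on I2.r1 (WB@7)) EX@8 MEM@9 WB@10

Answer: 5 6 7 10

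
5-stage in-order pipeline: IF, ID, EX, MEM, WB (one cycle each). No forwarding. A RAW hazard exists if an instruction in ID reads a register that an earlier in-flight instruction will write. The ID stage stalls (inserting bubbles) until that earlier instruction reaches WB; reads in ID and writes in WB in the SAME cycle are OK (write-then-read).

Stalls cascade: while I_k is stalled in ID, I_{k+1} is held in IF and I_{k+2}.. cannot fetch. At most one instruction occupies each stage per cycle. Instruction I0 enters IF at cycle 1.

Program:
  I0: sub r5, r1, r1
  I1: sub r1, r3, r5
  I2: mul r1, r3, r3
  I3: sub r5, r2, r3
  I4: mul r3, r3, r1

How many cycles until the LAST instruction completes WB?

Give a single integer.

I0 sub r5 <- r1,r1: IF@1 ID@2 stall=0 (-) EX@3 MEM@4 WB@5
I1 sub r1 <- r3,r5: IF@2 ID@3 stall=2 (RAW on I0.r5 (WB@5)) EX@6 MEM@7 WB@8
I2 mul r1 <- r3,r3: IF@3 ID@6 stall=0 (-) EX@7 MEM@8 WB@9
I3 sub r5 <- r2,r3: IF@6 ID@7 stall=0 (-) EX@8 MEM@9 WB@10
I4 mul r3 <- r3,r1: IF@7 ID@8 stall=1 (RAW on I2.r1 (WB@9)) EX@10 MEM@11 WB@12

Answer: 12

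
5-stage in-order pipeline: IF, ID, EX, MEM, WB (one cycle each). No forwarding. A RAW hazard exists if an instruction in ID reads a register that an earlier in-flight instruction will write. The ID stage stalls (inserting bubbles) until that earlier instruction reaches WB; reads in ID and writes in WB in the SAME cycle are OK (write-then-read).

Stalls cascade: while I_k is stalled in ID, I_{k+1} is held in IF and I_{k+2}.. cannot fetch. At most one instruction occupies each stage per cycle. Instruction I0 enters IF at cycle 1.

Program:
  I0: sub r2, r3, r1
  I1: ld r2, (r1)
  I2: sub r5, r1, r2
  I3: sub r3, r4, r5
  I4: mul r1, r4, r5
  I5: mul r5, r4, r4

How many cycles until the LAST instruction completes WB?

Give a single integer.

Answer: 14

Derivation:
I0 sub r2 <- r3,r1: IF@1 ID@2 stall=0 (-) EX@3 MEM@4 WB@5
I1 ld r2 <- r1: IF@2 ID@3 stall=0 (-) EX@4 MEM@5 WB@6
I2 sub r5 <- r1,r2: IF@3 ID@4 stall=2 (RAW on I1.r2 (WB@6)) EX@7 MEM@8 WB@9
I3 sub r3 <- r4,r5: IF@4 ID@7 stall=2 (RAW on I2.r5 (WB@9)) EX@10 MEM@11 WB@12
I4 mul r1 <- r4,r5: IF@7 ID@10 stall=0 (-) EX@11 MEM@12 WB@13
I5 mul r5 <- r4,r4: IF@10 ID@11 stall=0 (-) EX@12 MEM@13 WB@14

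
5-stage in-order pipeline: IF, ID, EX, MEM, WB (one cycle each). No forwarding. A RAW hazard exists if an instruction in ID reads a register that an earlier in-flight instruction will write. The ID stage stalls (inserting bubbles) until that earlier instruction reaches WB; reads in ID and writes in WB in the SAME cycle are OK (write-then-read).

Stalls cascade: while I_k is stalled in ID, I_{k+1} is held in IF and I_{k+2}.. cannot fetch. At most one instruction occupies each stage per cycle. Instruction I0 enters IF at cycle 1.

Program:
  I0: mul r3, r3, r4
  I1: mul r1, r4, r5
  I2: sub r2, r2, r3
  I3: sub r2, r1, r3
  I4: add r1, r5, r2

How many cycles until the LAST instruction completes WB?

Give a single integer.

Answer: 12

Derivation:
I0 mul r3 <- r3,r4: IF@1 ID@2 stall=0 (-) EX@3 MEM@4 WB@5
I1 mul r1 <- r4,r5: IF@2 ID@3 stall=0 (-) EX@4 MEM@5 WB@6
I2 sub r2 <- r2,r3: IF@3 ID@4 stall=1 (RAW on I0.r3 (WB@5)) EX@6 MEM@7 WB@8
I3 sub r2 <- r1,r3: IF@4 ID@6 stall=0 (-) EX@7 MEM@8 WB@9
I4 add r1 <- r5,r2: IF@6 ID@7 stall=2 (RAW on I3.r2 (WB@9)) EX@10 MEM@11 WB@12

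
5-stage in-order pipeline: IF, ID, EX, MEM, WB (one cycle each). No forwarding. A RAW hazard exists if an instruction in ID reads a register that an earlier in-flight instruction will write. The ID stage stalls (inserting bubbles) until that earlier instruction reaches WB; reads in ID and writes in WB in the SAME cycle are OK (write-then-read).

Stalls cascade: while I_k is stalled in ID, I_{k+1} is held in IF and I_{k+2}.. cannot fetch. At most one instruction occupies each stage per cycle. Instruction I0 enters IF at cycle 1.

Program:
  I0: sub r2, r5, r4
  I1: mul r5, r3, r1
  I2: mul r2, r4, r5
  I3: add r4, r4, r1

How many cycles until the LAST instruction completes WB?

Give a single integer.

Answer: 10

Derivation:
I0 sub r2 <- r5,r4: IF@1 ID@2 stall=0 (-) EX@3 MEM@4 WB@5
I1 mul r5 <- r3,r1: IF@2 ID@3 stall=0 (-) EX@4 MEM@5 WB@6
I2 mul r2 <- r4,r5: IF@3 ID@4 stall=2 (RAW on I1.r5 (WB@6)) EX@7 MEM@8 WB@9
I3 add r4 <- r4,r1: IF@4 ID@7 stall=0 (-) EX@8 MEM@9 WB@10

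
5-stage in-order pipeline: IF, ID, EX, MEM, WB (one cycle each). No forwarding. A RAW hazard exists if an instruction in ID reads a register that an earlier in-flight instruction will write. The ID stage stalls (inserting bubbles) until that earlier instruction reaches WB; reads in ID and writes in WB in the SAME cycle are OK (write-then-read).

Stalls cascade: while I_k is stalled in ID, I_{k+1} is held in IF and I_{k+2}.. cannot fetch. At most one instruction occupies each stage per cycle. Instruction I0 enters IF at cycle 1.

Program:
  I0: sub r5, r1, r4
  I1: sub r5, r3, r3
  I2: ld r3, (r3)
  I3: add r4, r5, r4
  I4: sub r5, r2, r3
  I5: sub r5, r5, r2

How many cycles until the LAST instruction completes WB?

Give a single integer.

Answer: 13

Derivation:
I0 sub r5 <- r1,r4: IF@1 ID@2 stall=0 (-) EX@3 MEM@4 WB@5
I1 sub r5 <- r3,r3: IF@2 ID@3 stall=0 (-) EX@4 MEM@5 WB@6
I2 ld r3 <- r3: IF@3 ID@4 stall=0 (-) EX@5 MEM@6 WB@7
I3 add r4 <- r5,r4: IF@4 ID@5 stall=1 (RAW on I1.r5 (WB@6)) EX@7 MEM@8 WB@9
I4 sub r5 <- r2,r3: IF@5 ID@7 stall=0 (-) EX@8 MEM@9 WB@10
I5 sub r5 <- r5,r2: IF@7 ID@8 stall=2 (RAW on I4.r5 (WB@10)) EX@11 MEM@12 WB@13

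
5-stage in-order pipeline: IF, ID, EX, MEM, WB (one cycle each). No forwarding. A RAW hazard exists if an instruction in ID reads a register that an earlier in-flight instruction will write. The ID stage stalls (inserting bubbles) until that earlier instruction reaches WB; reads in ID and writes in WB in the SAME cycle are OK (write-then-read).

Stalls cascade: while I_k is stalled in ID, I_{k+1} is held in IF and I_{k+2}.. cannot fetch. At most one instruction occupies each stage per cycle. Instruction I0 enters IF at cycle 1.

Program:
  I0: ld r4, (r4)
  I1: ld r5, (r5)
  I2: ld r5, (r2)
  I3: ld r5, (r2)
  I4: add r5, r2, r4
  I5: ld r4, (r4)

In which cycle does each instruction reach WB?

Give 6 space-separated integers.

I0 ld r4 <- r4: IF@1 ID@2 stall=0 (-) EX@3 MEM@4 WB@5
I1 ld r5 <- r5: IF@2 ID@3 stall=0 (-) EX@4 MEM@5 WB@6
I2 ld r5 <- r2: IF@3 ID@4 stall=0 (-) EX@5 MEM@6 WB@7
I3 ld r5 <- r2: IF@4 ID@5 stall=0 (-) EX@6 MEM@7 WB@8
I4 add r5 <- r2,r4: IF@5 ID@6 stall=0 (-) EX@7 MEM@8 WB@9
I5 ld r4 <- r4: IF@6 ID@7 stall=0 (-) EX@8 MEM@9 WB@10

Answer: 5 6 7 8 9 10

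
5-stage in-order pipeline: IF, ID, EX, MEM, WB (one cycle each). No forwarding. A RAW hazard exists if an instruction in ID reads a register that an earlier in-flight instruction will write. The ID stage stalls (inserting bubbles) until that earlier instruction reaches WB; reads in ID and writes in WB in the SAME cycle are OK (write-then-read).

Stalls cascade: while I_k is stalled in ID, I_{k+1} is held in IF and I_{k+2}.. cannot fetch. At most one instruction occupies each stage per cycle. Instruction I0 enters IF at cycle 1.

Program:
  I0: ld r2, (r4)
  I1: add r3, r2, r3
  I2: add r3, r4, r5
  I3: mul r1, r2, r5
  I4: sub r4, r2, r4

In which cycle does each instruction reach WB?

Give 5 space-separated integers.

Answer: 5 8 9 10 11

Derivation:
I0 ld r2 <- r4: IF@1 ID@2 stall=0 (-) EX@3 MEM@4 WB@5
I1 add r3 <- r2,r3: IF@2 ID@3 stall=2 (RAW on I0.r2 (WB@5)) EX@6 MEM@7 WB@8
I2 add r3 <- r4,r5: IF@3 ID@6 stall=0 (-) EX@7 MEM@8 WB@9
I3 mul r1 <- r2,r5: IF@6 ID@7 stall=0 (-) EX@8 MEM@9 WB@10
I4 sub r4 <- r2,r4: IF@7 ID@8 stall=0 (-) EX@9 MEM@10 WB@11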